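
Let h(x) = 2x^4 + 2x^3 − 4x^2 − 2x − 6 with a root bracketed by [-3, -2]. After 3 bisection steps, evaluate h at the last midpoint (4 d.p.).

midpoint -2.5: h = 20.875 > 0 → [-2.5, -2]
midpoint -2.25: h = 6.726562 > 0 → [-2.25, -2]
midpoint -2.125: h = 1.777832 > 0 → [-2.125, -2]

1.7778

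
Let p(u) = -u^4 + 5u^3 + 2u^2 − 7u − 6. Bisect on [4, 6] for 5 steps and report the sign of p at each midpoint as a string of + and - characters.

midpoint 5: p = 9 > 0 → [5, 6]
midpoint 5.5: p = -67.1875 < 0 → [5, 5.5]
midpoint 5.25: p = -23.800781 < 0 → [5, 5.25]
midpoint 5.125: p = -6.1702 < 0 → [5, 5.125]
midpoint 5.0625: p = 1.7112 > 0 → [5.0625, 5.125]

+---+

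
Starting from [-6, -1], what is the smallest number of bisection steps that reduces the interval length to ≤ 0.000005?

Width after n steps is 5/2^n. Need 2^n ≥ 5/0.000005 = 1000000.
2^19 = 524288 < 1000000 ≤ 2^20 = 1048576, so n = 20.

20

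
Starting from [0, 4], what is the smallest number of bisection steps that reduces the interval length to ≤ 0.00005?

17

Width after n steps is 4/2^n. Need 2^n ≥ 4/0.00005 = 80000.
2^16 = 65536 < 80000 ≤ 2^17 = 131072, so n = 17.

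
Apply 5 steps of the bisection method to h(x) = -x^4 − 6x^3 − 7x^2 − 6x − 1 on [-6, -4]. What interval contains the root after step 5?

[-4.8125, -4.75]

m = -5, h(m) = -21 (−); new bracket [-5, -4]
m = -4.5, h(m) = 20.9375 (+); new bracket [-5, -4.5]
m = -4.75, h(m) = 3.527344 (+); new bracket [-5, -4.75]
m = -4.875, h(m) = -7.7698 (−); new bracket [-4.875, -4.75]
m = -4.8125, h(m) = -1.8894 (−); new bracket [-4.8125, -4.75]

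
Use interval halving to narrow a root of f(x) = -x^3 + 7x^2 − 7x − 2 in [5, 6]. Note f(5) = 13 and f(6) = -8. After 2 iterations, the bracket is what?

[5.5, 5.75]

midpoint 5.5: f = 4.875 > 0 → [5.5, 6]
midpoint 5.75: f = -0.921875 < 0 → [5.5, 5.75]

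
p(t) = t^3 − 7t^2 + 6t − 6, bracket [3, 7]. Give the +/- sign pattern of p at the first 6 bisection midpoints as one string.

--++-+

p(5) = -26 < 0, so the root lies in [5, 7]
p(6) = -6 < 0, so the root lies in [6, 7]
p(6.5) = 11.875 > 0, so the root lies in [6, 6.5]
p(6.25) = 2.2031 > 0, so the root lies in [6, 6.25]
p(6.125) = -2.0762 < 0, so the root lies in [6.125, 6.25]
p(6.1875) = 0.0183 > 0, so the root lies in [6.125, 6.1875]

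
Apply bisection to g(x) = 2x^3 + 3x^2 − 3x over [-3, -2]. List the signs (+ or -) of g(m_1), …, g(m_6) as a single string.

m = -2.5, g(m) = -5 (−); new bracket [-2.5, -2]
m = -2.25, g(m) = -0.84375 (−); new bracket [-2.25, -2]
m = -2.125, g(m) = 0.730469 (+); new bracket [-2.25, -2.125]
m = -2.1875, g(m) = -0.0171 (−); new bracket [-2.1875, -2.125]
m = -2.15625, g(m) = 0.3664 (+); new bracket [-2.1875, -2.15625]
m = -2.171875, g(m) = 0.1771 (+); new bracket [-2.1875, -2.171875]

--+-++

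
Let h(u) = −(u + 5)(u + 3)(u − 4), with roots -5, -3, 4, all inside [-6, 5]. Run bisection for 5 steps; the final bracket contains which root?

midpoint -0.5: h = 50.625 > 0 → [-0.5, 5]
midpoint 2.25: h = 66.609375 > 0 → [2.25, 5]
midpoint 3.625: h = 21.427734 > 0 → [3.625, 5]
midpoint 4.3125: h = -21.2805 < 0 → [3.625, 4.3125]
midpoint 3.96875: h = 1.9532 > 0 → [3.96875, 4.3125]

4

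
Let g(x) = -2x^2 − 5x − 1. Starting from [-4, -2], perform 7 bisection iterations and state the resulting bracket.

g(-3) = -4 < 0, so the root lies in [-3, -2]
g(-2.5) = -1 < 0, so the root lies in [-2.5, -2]
g(-2.25) = 0.125 > 0, so the root lies in [-2.5, -2.25]
g(-2.375) = -0.4062 < 0, so the root lies in [-2.375, -2.25]
g(-2.3125) = -0.1328 < 0, so the root lies in [-2.3125, -2.25]
g(-2.28125) = -0.002 < 0, so the root lies in [-2.28125, -2.25]
g(-2.265625) = 0.062 > 0, so the root lies in [-2.28125, -2.265625]

[-2.28125, -2.265625]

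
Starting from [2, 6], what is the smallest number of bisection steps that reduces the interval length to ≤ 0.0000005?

Width after n steps is 4/2^n. Need 2^n ≥ 4/0.0000005 = 8000000.
2^22 = 4194304 < 8000000 ≤ 2^23 = 8388608, so n = 23.

23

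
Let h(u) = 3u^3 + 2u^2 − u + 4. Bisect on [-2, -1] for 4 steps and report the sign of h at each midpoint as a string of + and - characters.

midpoint -1.5: h = -0.125 < 0 → [-1.5, -1]
midpoint -1.25: h = 2.515625 > 0 → [-1.5, -1.25]
midpoint -1.375: h = 1.357422 > 0 → [-1.5, -1.375]
midpoint -1.4375: h = 0.6589 > 0 → [-1.5, -1.4375]

-+++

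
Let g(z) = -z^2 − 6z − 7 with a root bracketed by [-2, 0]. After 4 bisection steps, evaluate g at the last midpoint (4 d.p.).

0.1094

g(-1) = -2 < 0, so the root lies in [-2, -1]
g(-1.5) = -0.25 < 0, so the root lies in [-2, -1.5]
g(-1.75) = 0.4375 > 0, so the root lies in [-1.75, -1.5]
g(-1.625) = 0.1094 > 0, so the root lies in [-1.625, -1.5]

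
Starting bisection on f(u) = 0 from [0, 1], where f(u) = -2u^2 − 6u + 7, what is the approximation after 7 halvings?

u = 0.5 gives f = 3.5, positive; keep [0.5, 1]
u = 0.75 gives f = 1.375, positive; keep [0.75, 1]
u = 0.875 gives f = 0.21875, positive; keep [0.875, 1]
u = 0.9375 gives f = -0.3828, negative; keep [0.875, 0.9375]
u = 0.90625 gives f = -0.0801, negative; keep [0.875, 0.90625]
u = 0.890625 gives f = 0.0698, positive; keep [0.890625, 0.90625]
u = 0.8984375 gives f = -0.005, negative; keep [0.890625, 0.8984375]

0.8984375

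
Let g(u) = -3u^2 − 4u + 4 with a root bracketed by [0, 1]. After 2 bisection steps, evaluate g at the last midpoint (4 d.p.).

u = 0.5 gives g = 1.25, positive; keep [0.5, 1]
u = 0.75 gives g = -0.6875, negative; keep [0.5, 0.75]

-0.6875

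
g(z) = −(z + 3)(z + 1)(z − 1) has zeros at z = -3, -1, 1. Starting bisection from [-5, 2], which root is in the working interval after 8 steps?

z = -1.5 gives g = -1.875, negative; keep [-5, -1.5]
z = -3.25 gives g = 2.390625, positive; keep [-3.25, -1.5]
z = -2.375 gives g = -2.900391, negative; keep [-3.25, -2.375]
z = -2.8125 gives g = -1.2957, negative; keep [-3.25, -2.8125]
z = -3.03125 gives g = 0.2559, positive; keep [-3.03125, -2.8125]
z = -2.921875 gives g = -0.5889, negative; keep [-3.03125, -2.921875]
z = -2.9765625 gives g = -0.1842, negative; keep [-3.03125, -2.9765625]
z = -3.00390625 gives g = 0.0313, positive; keep [-3.00390625, -2.9765625]

-3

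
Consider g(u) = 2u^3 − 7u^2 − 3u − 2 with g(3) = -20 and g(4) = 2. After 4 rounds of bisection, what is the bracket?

[3.9375, 4]

u = 3.5 gives g = -12.5, negative; keep [3.5, 4]
u = 3.75 gives g = -6.21875, negative; keep [3.75, 4]
u = 3.875 gives g = -2.363281, negative; keep [3.875, 4]
u = 3.9375 gives g = -0.2466, negative; keep [3.9375, 4]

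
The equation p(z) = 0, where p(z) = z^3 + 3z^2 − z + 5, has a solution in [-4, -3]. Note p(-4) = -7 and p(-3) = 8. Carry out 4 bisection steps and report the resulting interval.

midpoint -3.5: p = 2.375 > 0 → [-4, -3.5]
midpoint -3.75: p = -1.796875 < 0 → [-3.75, -3.5]
midpoint -3.625: p = 0.412109 > 0 → [-3.75, -3.625]
midpoint -3.6875: p = -0.6609 < 0 → [-3.6875, -3.625]

[-3.6875, -3.625]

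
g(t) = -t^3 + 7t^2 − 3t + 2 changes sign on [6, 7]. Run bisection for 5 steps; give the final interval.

midpoint 6.5: g = 3.625 > 0 → [6.5, 7]
midpoint 6.75: g = -6.859375 < 0 → [6.5, 6.75]
midpoint 6.625: g = -1.416016 < 0 → [6.5, 6.625]
midpoint 6.5625: g = 1.1541 > 0 → [6.5625, 6.625]
midpoint 6.59375: g = -0.1185 < 0 → [6.5625, 6.59375]

[6.5625, 6.59375]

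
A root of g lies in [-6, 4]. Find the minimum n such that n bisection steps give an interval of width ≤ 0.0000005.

Width after n steps is 10/2^n. Need 2^n ≥ 10/0.0000005 = 20000000.
2^24 = 16777216 < 20000000 ≤ 2^25 = 33554432, so n = 25.

25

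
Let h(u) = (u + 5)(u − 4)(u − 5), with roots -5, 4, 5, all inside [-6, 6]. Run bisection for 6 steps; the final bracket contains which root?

m = 0, h(m) = 100 (+); new bracket [-6, 0]
m = -3, h(m) = 112 (+); new bracket [-6, -3]
m = -4.5, h(m) = 40.375 (+); new bracket [-6, -4.5]
m = -5.25, h(m) = -23.7031 (−); new bracket [-5.25, -4.5]
m = -4.875, h(m) = 10.9551 (+); new bracket [-5.25, -4.875]
m = -5.0625, h(m) = -5.6995 (−); new bracket [-5.0625, -4.875]

-5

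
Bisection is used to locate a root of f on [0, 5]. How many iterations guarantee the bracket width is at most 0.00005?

Width after n steps is 5/2^n. Need 2^n ≥ 5/0.00005 = 100000.
2^16 = 65536 < 100000 ≤ 2^17 = 131072, so n = 17.

17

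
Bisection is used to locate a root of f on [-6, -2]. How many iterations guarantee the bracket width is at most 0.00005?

17

Width after n steps is 4/2^n. Need 2^n ≥ 4/0.00005 = 80000.
2^16 = 65536 < 80000 ≤ 2^17 = 131072, so n = 17.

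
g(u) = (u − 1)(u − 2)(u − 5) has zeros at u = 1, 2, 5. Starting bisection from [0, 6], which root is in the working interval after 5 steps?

5

m = 3, g(m) = -4 (−); new bracket [3, 6]
m = 4.5, g(m) = -4.375 (−); new bracket [4.5, 6]
m = 5.25, g(m) = 3.453125 (+); new bracket [4.5, 5.25]
m = 4.875, g(m) = -1.3926 (−); new bracket [4.875, 5.25]
m = 5.0625, g(m) = 0.7776 (+); new bracket [4.875, 5.0625]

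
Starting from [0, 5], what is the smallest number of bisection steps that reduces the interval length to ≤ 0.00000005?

Width after n steps is 5/2^n. Need 2^n ≥ 5/0.00000005 = 100000000.
2^26 = 67108864 < 100000000 ≤ 2^27 = 134217728, so n = 27.

27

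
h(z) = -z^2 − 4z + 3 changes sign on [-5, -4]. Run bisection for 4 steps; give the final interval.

h(-4.5) = 0.75 > 0, so the root lies in [-5, -4.5]
h(-4.75) = -0.5625 < 0, so the root lies in [-4.75, -4.5]
h(-4.625) = 0.109375 > 0, so the root lies in [-4.75, -4.625]
h(-4.6875) = -0.2227 < 0, so the root lies in [-4.6875, -4.625]

[-4.6875, -4.625]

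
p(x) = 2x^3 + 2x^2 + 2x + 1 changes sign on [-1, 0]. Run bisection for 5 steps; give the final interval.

[-0.65625, -0.625]

p(-0.5) = 0.25 > 0, so the root lies in [-1, -0.5]
p(-0.75) = -0.21875 < 0, so the root lies in [-0.75, -0.5]
p(-0.625) = 0.042969 > 0, so the root lies in [-0.75, -0.625]
p(-0.6875) = -0.0796 < 0, so the root lies in [-0.6875, -0.625]
p(-0.65625) = -0.0164 < 0, so the root lies in [-0.65625, -0.625]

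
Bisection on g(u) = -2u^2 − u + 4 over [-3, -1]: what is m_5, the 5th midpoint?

-1.6875

g(-2) = -2 < 0, so the root lies in [-2, -1]
g(-1.5) = 1 > 0, so the root lies in [-2, -1.5]
g(-1.75) = -0.375 < 0, so the root lies in [-1.75, -1.5]
g(-1.625) = 0.3438 > 0, so the root lies in [-1.75, -1.625]
g(-1.6875) = -0.0078 < 0, so the root lies in [-1.6875, -1.625]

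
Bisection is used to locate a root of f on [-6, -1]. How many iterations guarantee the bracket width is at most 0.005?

10

Width after n steps is 5/2^n. Need 2^n ≥ 5/0.005 = 1000.
2^9 = 512 < 1000 ≤ 2^10 = 1024, so n = 10.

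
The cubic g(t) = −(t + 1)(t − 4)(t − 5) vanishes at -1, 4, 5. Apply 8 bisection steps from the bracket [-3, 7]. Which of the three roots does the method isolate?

-1

g(2) = -18 < 0, so the root lies in [-3, 2]
g(-0.5) = -12.375 < 0, so the root lies in [-3, -0.5]
g(-1.75) = 29.109375 > 0, so the root lies in [-1.75, -0.5]
g(-1.125) = 3.9238 > 0, so the root lies in [-1.125, -0.5]
g(-0.8125) = -5.2449 < 0, so the root lies in [-1.125, -0.8125]
g(-0.96875) = -0.9268 < 0, so the root lies in [-1.125, -0.96875]
g(-1.046875) = 1.4305 > 0, so the root lies in [-1.046875, -0.96875]
g(-1.0078125) = 0.235 > 0, so the root lies in [-1.0078125, -0.96875]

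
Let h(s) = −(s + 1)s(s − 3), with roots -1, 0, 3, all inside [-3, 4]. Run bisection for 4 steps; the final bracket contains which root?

3

midpoint 0.5: h = 1.875 > 0 → [0.5, 4]
midpoint 2.25: h = 5.484375 > 0 → [2.25, 4]
midpoint 3.125: h = -1.611328 < 0 → [2.25, 3.125]
midpoint 2.6875: h = 3.0969 > 0 → [2.6875, 3.125]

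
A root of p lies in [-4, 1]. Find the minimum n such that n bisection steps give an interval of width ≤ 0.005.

Width after n steps is 5/2^n. Need 2^n ≥ 5/0.005 = 1000.
2^9 = 512 < 1000 ≤ 2^10 = 1024, so n = 10.

10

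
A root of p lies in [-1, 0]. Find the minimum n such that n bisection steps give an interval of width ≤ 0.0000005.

Width after n steps is 1/2^n. Need 2^n ≥ 1/0.0000005 = 2000000.
2^20 = 1048576 < 2000000 ≤ 2^21 = 2097152, so n = 21.

21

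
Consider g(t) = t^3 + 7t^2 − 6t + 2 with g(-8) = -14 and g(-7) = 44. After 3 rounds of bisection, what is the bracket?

t = -7.5 gives g = 18.875, positive; keep [-8, -7.5]
t = -7.75 gives g = 3.453125, positive; keep [-8, -7.75]
t = -7.875 gives g = -5.013672, negative; keep [-7.875, -7.75]

[-7.875, -7.75]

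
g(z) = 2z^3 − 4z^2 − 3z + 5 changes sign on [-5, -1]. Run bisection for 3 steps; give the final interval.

[-1.5, -1]

z = -3 gives g = -76, negative; keep [-3, -1]
z = -2 gives g = -21, negative; keep [-2, -1]
z = -1.5 gives g = -6.25, negative; keep [-1.5, -1]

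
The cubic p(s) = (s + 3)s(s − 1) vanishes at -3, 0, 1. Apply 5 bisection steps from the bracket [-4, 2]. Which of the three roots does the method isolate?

m = -1, p(m) = 4 (+); new bracket [-4, -1]
m = -2.5, p(m) = 4.375 (+); new bracket [-4, -2.5]
m = -3.25, p(m) = -3.453125 (−); new bracket [-3.25, -2.5]
m = -2.875, p(m) = 1.3926 (+); new bracket [-3.25, -2.875]
m = -3.0625, p(m) = -0.7776 (−); new bracket [-3.0625, -2.875]

-3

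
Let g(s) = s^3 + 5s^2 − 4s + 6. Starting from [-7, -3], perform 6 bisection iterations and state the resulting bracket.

[-5.875, -5.8125]

s = -5 gives g = 26, positive; keep [-7, -5]
s = -6 gives g = -6, negative; keep [-6, -5]
s = -5.5 gives g = 12.875, positive; keep [-6, -5.5]
s = -5.75 gives g = 4.2031, positive; keep [-6, -5.75]
s = -5.875 gives g = -0.7012, negative; keep [-5.875, -5.75]
s = -5.8125 gives g = 1.7996, positive; keep [-5.875, -5.8125]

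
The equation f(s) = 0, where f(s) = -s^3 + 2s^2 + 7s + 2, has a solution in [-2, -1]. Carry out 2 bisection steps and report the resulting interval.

m = -1.5, f(m) = -0.625 (−); new bracket [-2, -1.5]
m = -1.75, f(m) = 1.234375 (+); new bracket [-1.75, -1.5]

[-1.75, -1.5]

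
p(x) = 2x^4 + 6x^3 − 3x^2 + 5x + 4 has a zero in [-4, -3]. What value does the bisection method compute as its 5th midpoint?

p(-3.5) = -7.375 < 0, so the root lies in [-4, -3.5]
p(-3.75) = 22.164062 > 0, so the root lies in [-3.75, -3.5]
p(-3.625) = 5.996582 > 0, so the root lies in [-3.625, -3.5]
p(-3.5625) = -1.0219 < 0, so the root lies in [-3.625, -3.5625]
p(-3.59375) = 2.4021 > 0, so the root lies in [-3.59375, -3.5625]

-3.59375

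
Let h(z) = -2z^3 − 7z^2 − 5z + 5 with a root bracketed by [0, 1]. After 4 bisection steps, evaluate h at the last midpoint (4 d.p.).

h(0.5) = 0.5 > 0, so the root lies in [0.5, 1]
h(0.75) = -3.53125 < 0, so the root lies in [0.5, 0.75]
h(0.625) = -1.347656 < 0, so the root lies in [0.5, 0.625]
h(0.5625) = -0.3833 < 0, so the root lies in [0.5, 0.5625]

-0.3833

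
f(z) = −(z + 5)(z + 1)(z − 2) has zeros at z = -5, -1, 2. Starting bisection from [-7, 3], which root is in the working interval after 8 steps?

f(-2) = -12 < 0, so the root lies in [-7, -2]
f(-4.5) = -11.375 < 0, so the root lies in [-7, -4.5]
f(-5.75) = 27.609375 > 0, so the root lies in [-5.75, -4.5]
f(-5.125) = 3.6738 > 0, so the root lies in [-5.125, -4.5]
f(-4.8125) = -4.8699 < 0, so the root lies in [-5.125, -4.8125]
f(-4.96875) = -0.8643 < 0, so the root lies in [-5.125, -4.96875]
f(-5.046875) = 1.3368 > 0, so the root lies in [-5.046875, -4.96875]
f(-5.0078125) = 0.2194 > 0, so the root lies in [-5.0078125, -4.96875]

-5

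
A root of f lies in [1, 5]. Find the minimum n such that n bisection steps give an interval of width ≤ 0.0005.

13

Width after n steps is 4/2^n. Need 2^n ≥ 4/0.0005 = 8000.
2^12 = 4096 < 8000 ≤ 2^13 = 8192, so n = 13.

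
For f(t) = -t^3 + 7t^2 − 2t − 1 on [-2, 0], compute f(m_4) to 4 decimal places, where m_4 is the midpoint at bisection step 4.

f(-1) = 9 > 0, so the root lies in [-1, 0]
f(-0.5) = 1.875 > 0, so the root lies in [-0.5, 0]
f(-0.25) = -0.046875 < 0, so the root lies in [-0.5, -0.25]
f(-0.375) = 0.7871 > 0, so the root lies in [-0.375, -0.25]

0.7871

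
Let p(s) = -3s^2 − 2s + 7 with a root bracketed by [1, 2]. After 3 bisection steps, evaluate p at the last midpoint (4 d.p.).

0.9531

s = 1.5 gives p = -2.75, negative; keep [1, 1.5]
s = 1.25 gives p = -0.1875, negative; keep [1, 1.25]
s = 1.125 gives p = 0.953125, positive; keep [1.125, 1.25]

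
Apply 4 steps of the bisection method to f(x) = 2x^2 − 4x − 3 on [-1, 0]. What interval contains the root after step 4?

f(-0.5) = -0.5 < 0, so the root lies in [-1, -0.5]
f(-0.75) = 1.125 > 0, so the root lies in [-0.75, -0.5]
f(-0.625) = 0.28125 > 0, so the root lies in [-0.625, -0.5]
f(-0.5625) = -0.1172 < 0, so the root lies in [-0.625, -0.5625]

[-0.625, -0.5625]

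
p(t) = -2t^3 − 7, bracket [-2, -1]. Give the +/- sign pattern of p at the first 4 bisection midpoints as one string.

midpoint -1.5: p = -0.25 < 0 → [-2, -1.5]
midpoint -1.75: p = 3.71875 > 0 → [-1.75, -1.5]
midpoint -1.625: p = 1.582031 > 0 → [-1.625, -1.5]
midpoint -1.5625: p = 0.6294 > 0 → [-1.5625, -1.5]

-+++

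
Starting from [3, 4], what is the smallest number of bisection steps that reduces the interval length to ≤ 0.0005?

11

Width after n steps is 1/2^n. Need 2^n ≥ 1/0.0005 = 2000.
2^10 = 1024 < 2000 ≤ 2^11 = 2048, so n = 11.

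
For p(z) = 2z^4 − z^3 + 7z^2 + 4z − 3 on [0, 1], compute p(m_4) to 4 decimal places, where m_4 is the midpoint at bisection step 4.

midpoint 0.5: p = 0.75 > 0 → [0, 0.5]
midpoint 0.25: p = -1.570312 < 0 → [0.25, 0.5]
midpoint 0.375: p = -0.528809 < 0 → [0.375, 0.5]
midpoint 0.4375: p = 0.0794 > 0 → [0.375, 0.4375]

0.0794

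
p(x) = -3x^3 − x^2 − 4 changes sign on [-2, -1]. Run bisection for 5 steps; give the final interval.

[-1.25, -1.21875]

midpoint -1.5: p = 3.875 > 0 → [-1.5, -1]
midpoint -1.25: p = 0.296875 > 0 → [-1.25, -1]
midpoint -1.125: p = -0.994141 < 0 → [-1.25, -1.125]
midpoint -1.1875: p = -0.3865 < 0 → [-1.25, -1.1875]
midpoint -1.21875: p = -0.0545 < 0 → [-1.25, -1.21875]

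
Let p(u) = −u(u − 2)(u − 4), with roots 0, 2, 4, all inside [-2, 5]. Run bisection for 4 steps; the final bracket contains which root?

midpoint 1.5: p = -1.875 < 0 → [-2, 1.5]
midpoint -0.25: p = 2.390625 > 0 → [-0.25, 1.5]
midpoint 0.625: p = -2.900391 < 0 → [-0.25, 0.625]
midpoint 0.1875: p = -1.2957 < 0 → [-0.25, 0.1875]

0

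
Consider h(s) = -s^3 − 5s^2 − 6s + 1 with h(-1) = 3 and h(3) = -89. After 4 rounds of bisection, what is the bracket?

[0, 0.25]

m = 1, h(m) = -11 (−); new bracket [-1, 1]
m = 0, h(m) = 1 (+); new bracket [0, 1]
m = 0.5, h(m) = -3.375 (−); new bracket [0, 0.5]
m = 0.25, h(m) = -0.8281 (−); new bracket [0, 0.25]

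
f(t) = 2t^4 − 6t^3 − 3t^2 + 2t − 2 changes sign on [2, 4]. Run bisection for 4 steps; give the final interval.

[3.375, 3.5]

t = 3 gives f = -23, negative; keep [3, 4]
t = 3.5 gives f = 11.125, positive; keep [3, 3.5]
t = 3.25 gives f = -10.023438, negative; keep [3.25, 3.5]
t = 3.375 gives f = -0.5894, negative; keep [3.375, 3.5]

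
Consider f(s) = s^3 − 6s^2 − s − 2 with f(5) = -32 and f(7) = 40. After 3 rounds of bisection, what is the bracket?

[6, 6.25]

s = 6 gives f = -8, negative; keep [6, 7]
s = 6.5 gives f = 12.625, positive; keep [6, 6.5]
s = 6.25 gives f = 1.515625, positive; keep [6, 6.25]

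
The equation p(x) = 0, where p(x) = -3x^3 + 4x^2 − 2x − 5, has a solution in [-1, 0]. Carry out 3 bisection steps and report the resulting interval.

[-0.75, -0.625]

m = -0.5, p(m) = -2.625 (−); new bracket [-1, -0.5]
m = -0.75, p(m) = 0.015625 (+); new bracket [-0.75, -0.5]
m = -0.625, p(m) = -1.455078 (−); new bracket [-0.75, -0.625]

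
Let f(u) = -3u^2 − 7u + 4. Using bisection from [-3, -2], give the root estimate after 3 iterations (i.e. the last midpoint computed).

u = -2.5 gives f = 2.75, positive; keep [-3, -2.5]
u = -2.75 gives f = 0.5625, positive; keep [-3, -2.75]
u = -2.875 gives f = -0.671875, negative; keep [-2.875, -2.75]

-2.875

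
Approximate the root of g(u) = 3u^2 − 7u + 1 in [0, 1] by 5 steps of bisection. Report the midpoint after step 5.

midpoint 0.5: g = -1.75 < 0 → [0, 0.5]
midpoint 0.25: g = -0.5625 < 0 → [0, 0.25]
midpoint 0.125: g = 0.171875 > 0 → [0.125, 0.25]
midpoint 0.1875: g = -0.207 < 0 → [0.125, 0.1875]
midpoint 0.15625: g = -0.0205 < 0 → [0.125, 0.15625]

0.15625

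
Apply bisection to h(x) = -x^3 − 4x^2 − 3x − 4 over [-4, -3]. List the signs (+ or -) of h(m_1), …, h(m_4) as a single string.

+---

h(-3.5) = 0.375 > 0, so the root lies in [-3.5, -3]
h(-3.25) = -2.171875 < 0, so the root lies in [-3.5, -3.25]
h(-3.375) = -0.994141 < 0, so the root lies in [-3.5, -3.375]
h(-3.4375) = -0.3342 < 0, so the root lies in [-3.5, -3.4375]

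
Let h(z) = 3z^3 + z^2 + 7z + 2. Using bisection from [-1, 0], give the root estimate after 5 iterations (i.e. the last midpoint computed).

-0.28125

midpoint -0.5: h = -1.625 < 0 → [-0.5, 0]
midpoint -0.25: h = 0.265625 > 0 → [-0.5, -0.25]
midpoint -0.375: h = -0.642578 < 0 → [-0.375, -0.25]
midpoint -0.3125: h = -0.1814 < 0 → [-0.3125, -0.25]
midpoint -0.28125: h = 0.0436 > 0 → [-0.3125, -0.28125]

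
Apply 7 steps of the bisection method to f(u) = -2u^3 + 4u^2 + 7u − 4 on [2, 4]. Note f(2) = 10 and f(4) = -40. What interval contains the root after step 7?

[2.953125, 2.96875]

f(3) = -1 < 0, so the root lies in [2, 3]
f(2.5) = 7.25 > 0, so the root lies in [2.5, 3]
f(2.75) = 3.90625 > 0, so the root lies in [2.75, 3]
f(2.875) = 1.6602 > 0, so the root lies in [2.875, 3]
f(2.9375) = 0.3833 > 0, so the root lies in [2.9375, 3]
f(2.96875) = -0.2949 < 0, so the root lies in [2.9375, 2.96875]
f(2.953125) = 0.0476 > 0, so the root lies in [2.953125, 2.96875]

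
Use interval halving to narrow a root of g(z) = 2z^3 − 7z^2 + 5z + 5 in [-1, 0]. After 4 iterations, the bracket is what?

[-0.5625, -0.5]

midpoint -0.5: g = 0.5 > 0 → [-1, -0.5]
midpoint -0.75: g = -3.53125 < 0 → [-0.75, -0.5]
midpoint -0.625: g = -1.347656 < 0 → [-0.625, -0.5]
midpoint -0.5625: g = -0.3833 < 0 → [-0.5625, -0.5]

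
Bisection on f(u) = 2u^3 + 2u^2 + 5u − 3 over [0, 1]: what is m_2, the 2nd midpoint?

u = 0.5 gives f = 0.25, positive; keep [0, 0.5]
u = 0.25 gives f = -1.59375, negative; keep [0.25, 0.5]

0.25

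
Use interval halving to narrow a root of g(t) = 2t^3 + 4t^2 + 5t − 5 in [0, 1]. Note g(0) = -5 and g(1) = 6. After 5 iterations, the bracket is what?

midpoint 0.5: g = -1.25 < 0 → [0.5, 1]
midpoint 0.75: g = 1.84375 > 0 → [0.5, 0.75]
midpoint 0.625: g = 0.175781 > 0 → [0.5, 0.625]
midpoint 0.5625: g = -0.5659 < 0 → [0.5625, 0.625]
midpoint 0.59375: g = -0.2025 < 0 → [0.59375, 0.625]

[0.59375, 0.625]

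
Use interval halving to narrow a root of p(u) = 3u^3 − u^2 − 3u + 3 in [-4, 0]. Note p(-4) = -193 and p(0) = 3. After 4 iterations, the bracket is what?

p(-2) = -19 < 0, so the root lies in [-2, 0]
p(-1) = 2 > 0, so the root lies in [-2, -1]
p(-1.5) = -4.875 < 0, so the root lies in [-1.5, -1]
p(-1.25) = -0.6719 < 0, so the root lies in [-1.25, -1]

[-1.25, -1]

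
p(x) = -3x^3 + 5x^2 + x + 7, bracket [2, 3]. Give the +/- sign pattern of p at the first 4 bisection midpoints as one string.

midpoint 2.5: p = -6.125 < 0 → [2, 2.5]
midpoint 2.25: p = 0.390625 > 0 → [2.25, 2.5]
midpoint 2.375: p = -2.611328 < 0 → [2.25, 2.375]
midpoint 2.3125: p = -1.0486 < 0 → [2.25, 2.3125]

-+--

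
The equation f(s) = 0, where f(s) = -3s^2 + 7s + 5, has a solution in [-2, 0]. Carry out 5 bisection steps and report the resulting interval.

midpoint -1: f = -5 < 0 → [-1, 0]
midpoint -0.5: f = 0.75 > 0 → [-1, -0.5]
midpoint -0.75: f = -1.9375 < 0 → [-0.75, -0.5]
midpoint -0.625: f = -0.5469 < 0 → [-0.625, -0.5]
midpoint -0.5625: f = 0.1133 > 0 → [-0.625, -0.5625]

[-0.625, -0.5625]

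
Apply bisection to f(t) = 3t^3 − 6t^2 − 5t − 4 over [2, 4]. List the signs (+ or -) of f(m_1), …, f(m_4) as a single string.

m = 3, f(m) = 8 (+); new bracket [2, 3]
m = 2.5, f(m) = -7.125 (−); new bracket [2.5, 3]
m = 2.75, f(m) = -0.734375 (−); new bracket [2.75, 3]
m = 2.875, f(m) = 3.3223 (+); new bracket [2.75, 2.875]

+--+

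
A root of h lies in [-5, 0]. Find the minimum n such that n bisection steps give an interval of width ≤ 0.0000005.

Width after n steps is 5/2^n. Need 2^n ≥ 5/0.0000005 = 10000000.
2^23 = 8388608 < 10000000 ≤ 2^24 = 16777216, so n = 24.

24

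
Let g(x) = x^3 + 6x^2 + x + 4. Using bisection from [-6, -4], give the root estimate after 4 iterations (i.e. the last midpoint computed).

-5.875

x = -5 gives g = 24, positive; keep [-6, -5]
x = -5.5 gives g = 13.625, positive; keep [-6, -5.5]
x = -5.75 gives g = 6.515625, positive; keep [-6, -5.75]
x = -5.875 gives g = 2.4395, positive; keep [-6, -5.875]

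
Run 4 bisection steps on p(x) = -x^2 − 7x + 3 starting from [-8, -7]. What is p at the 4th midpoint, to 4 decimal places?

-0.2539

midpoint -7.5: p = -0.75 < 0 → [-7.5, -7]
midpoint -7.25: p = 1.1875 > 0 → [-7.5, -7.25]
midpoint -7.375: p = 0.234375 > 0 → [-7.5, -7.375]
midpoint -7.4375: p = -0.2539 < 0 → [-7.4375, -7.375]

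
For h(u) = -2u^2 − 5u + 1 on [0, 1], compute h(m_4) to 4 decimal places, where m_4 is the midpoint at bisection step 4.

-0.0078

m = 0.5, h(m) = -2 (−); new bracket [0, 0.5]
m = 0.25, h(m) = -0.375 (−); new bracket [0, 0.25]
m = 0.125, h(m) = 0.34375 (+); new bracket [0.125, 0.25]
m = 0.1875, h(m) = -0.0078 (−); new bracket [0.125, 0.1875]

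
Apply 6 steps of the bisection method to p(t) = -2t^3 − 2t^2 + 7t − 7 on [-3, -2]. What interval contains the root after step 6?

midpoint -2.5: p = -5.75 < 0 → [-3, -2.5]
midpoint -2.75: p = 0.21875 > 0 → [-2.75, -2.5]
midpoint -2.625: p = -2.980469 < 0 → [-2.75, -2.625]
midpoint -2.6875: p = -1.436 < 0 → [-2.75, -2.6875]
midpoint -2.71875: p = -0.6226 < 0 → [-2.75, -2.71875]
midpoint -2.734375: p = -0.2055 < 0 → [-2.75, -2.734375]

[-2.75, -2.734375]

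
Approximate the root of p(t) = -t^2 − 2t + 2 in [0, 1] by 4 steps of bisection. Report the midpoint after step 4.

p(0.5) = 0.75 > 0, so the root lies in [0.5, 1]
p(0.75) = -0.0625 < 0, so the root lies in [0.5, 0.75]
p(0.625) = 0.359375 > 0, so the root lies in [0.625, 0.75]
p(0.6875) = 0.1523 > 0, so the root lies in [0.6875, 0.75]

0.6875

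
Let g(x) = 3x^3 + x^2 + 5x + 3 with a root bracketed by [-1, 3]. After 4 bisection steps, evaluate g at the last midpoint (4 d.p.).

-1.4531

m = 1, g(m) = 12 (+); new bracket [-1, 1]
m = 0, g(m) = 3 (+); new bracket [-1, 0]
m = -0.5, g(m) = 0.375 (+); new bracket [-1, -0.5]
m = -0.75, g(m) = -1.4531 (−); new bracket [-0.75, -0.5]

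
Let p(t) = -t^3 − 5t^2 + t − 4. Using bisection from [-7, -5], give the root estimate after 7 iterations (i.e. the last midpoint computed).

midpoint -6: p = 26 > 0 → [-6, -5]
midpoint -5.5: p = 5.625 > 0 → [-5.5, -5]
midpoint -5.25: p = -2.359375 < 0 → [-5.5, -5.25]
midpoint -5.375: p = 1.459 > 0 → [-5.375, -5.25]
midpoint -5.3125: p = -0.4929 < 0 → [-5.375, -5.3125]
midpoint -5.34375: p = 0.4723 > 0 → [-5.34375, -5.3125]
midpoint -5.328125: p = -0.013 < 0 → [-5.34375, -5.328125]

-5.328125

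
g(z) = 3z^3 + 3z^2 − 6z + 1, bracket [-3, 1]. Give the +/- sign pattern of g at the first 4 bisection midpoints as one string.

++--

z = -1 gives g = 7, positive; keep [-3, -1]
z = -2 gives g = 1, positive; keep [-3, -2]
z = -2.5 gives g = -12.125, negative; keep [-2.5, -2]
z = -2.25 gives g = -4.4844, negative; keep [-2.25, -2]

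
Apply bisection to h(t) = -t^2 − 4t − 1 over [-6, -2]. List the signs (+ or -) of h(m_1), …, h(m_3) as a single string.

-++

midpoint -4: h = -1 < 0 → [-4, -2]
midpoint -3: h = 2 > 0 → [-4, -3]
midpoint -3.5: h = 0.75 > 0 → [-4, -3.5]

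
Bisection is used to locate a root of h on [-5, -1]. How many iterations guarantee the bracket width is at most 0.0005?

Width after n steps is 4/2^n. Need 2^n ≥ 4/0.0005 = 8000.
2^12 = 4096 < 8000 ≤ 2^13 = 8192, so n = 13.

13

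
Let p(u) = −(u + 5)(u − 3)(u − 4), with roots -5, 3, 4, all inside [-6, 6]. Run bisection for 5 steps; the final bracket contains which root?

-5

m = 0, p(m) = -60 (−); new bracket [-6, 0]
m = -3, p(m) = -84 (−); new bracket [-6, -3]
m = -4.5, p(m) = -31.875 (−); new bracket [-6, -4.5]
m = -5.25, p(m) = 19.0781 (+); new bracket [-5.25, -4.5]
m = -4.875, p(m) = -8.7363 (−); new bracket [-5.25, -4.875]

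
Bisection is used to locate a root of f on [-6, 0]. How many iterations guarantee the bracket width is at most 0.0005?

Width after n steps is 6/2^n. Need 2^n ≥ 6/0.0005 = 12000.
2^13 = 8192 < 12000 ≤ 2^14 = 16384, so n = 14.

14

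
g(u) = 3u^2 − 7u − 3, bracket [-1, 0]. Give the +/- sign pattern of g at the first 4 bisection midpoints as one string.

g(-0.5) = 1.25 > 0, so the root lies in [-0.5, 0]
g(-0.25) = -1.0625 < 0, so the root lies in [-0.5, -0.25]
g(-0.375) = 0.046875 > 0, so the root lies in [-0.375, -0.25]
g(-0.3125) = -0.5195 < 0, so the root lies in [-0.375, -0.3125]

+-+-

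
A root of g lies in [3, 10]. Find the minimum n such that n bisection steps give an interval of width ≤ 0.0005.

14

Width after n steps is 7/2^n. Need 2^n ≥ 7/0.0005 = 14000.
2^13 = 8192 < 14000 ≤ 2^14 = 16384, so n = 14.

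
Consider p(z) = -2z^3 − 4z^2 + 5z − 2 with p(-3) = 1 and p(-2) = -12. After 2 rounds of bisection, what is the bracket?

[-3, -2.75]

m = -2.5, p(m) = -8.25 (−); new bracket [-3, -2.5]
m = -2.75, p(m) = -4.40625 (−); new bracket [-3, -2.75]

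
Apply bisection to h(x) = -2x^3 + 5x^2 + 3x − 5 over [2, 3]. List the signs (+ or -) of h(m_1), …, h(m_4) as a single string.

+-++

h(2.5) = 2.5 > 0, so the root lies in [2.5, 3]
h(2.75) = -0.53125 < 0, so the root lies in [2.5, 2.75]
h(2.625) = 1.152344 > 0, so the root lies in [2.625, 2.75]
h(2.6875) = 0.354 > 0, so the root lies in [2.6875, 2.75]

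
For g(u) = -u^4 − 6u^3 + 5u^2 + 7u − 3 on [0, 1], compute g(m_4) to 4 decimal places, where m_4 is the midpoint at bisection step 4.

midpoint 0.5: g = 0.9375 > 0 → [0, 0.5]
midpoint 0.25: g = -1.035156 < 0 → [0.25, 0.5]
midpoint 0.375: g = -0.008057 < 0 → [0.375, 0.5]
midpoint 0.4375: g = 0.4805 > 0 → [0.375, 0.4375]

0.4805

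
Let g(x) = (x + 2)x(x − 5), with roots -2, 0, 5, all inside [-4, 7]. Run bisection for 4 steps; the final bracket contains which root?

5

g(1.5) = -18.375 < 0, so the root lies in [1.5, 7]
g(4.25) = -19.921875 < 0, so the root lies in [4.25, 7]
g(5.625) = 26.806641 > 0, so the root lies in [4.25, 5.625]
g(4.9375) = -2.1409 < 0, so the root lies in [4.9375, 5.625]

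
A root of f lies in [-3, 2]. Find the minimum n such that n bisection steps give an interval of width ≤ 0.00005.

Width after n steps is 5/2^n. Need 2^n ≥ 5/0.00005 = 100000.
2^16 = 65536 < 100000 ≤ 2^17 = 131072, so n = 17.

17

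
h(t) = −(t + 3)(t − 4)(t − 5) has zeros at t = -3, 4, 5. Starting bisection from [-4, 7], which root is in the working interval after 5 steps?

-3

h(1.5) = -39.375 < 0, so the root lies in [-4, 1.5]
h(-1.25) = -57.421875 < 0, so the root lies in [-4, -1.25]
h(-2.625) = -18.943359 < 0, so the root lies in [-4, -2.625]
h(-3.3125) = 18.9954 > 0, so the root lies in [-3.3125, -2.625]
h(-2.96875) = -1.7354 < 0, so the root lies in [-3.3125, -2.96875]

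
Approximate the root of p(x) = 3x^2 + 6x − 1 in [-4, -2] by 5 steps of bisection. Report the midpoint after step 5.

-2.1875

x = -3 gives p = 8, positive; keep [-3, -2]
x = -2.5 gives p = 2.75, positive; keep [-2.5, -2]
x = -2.25 gives p = 0.6875, positive; keep [-2.25, -2]
x = -2.125 gives p = -0.2031, negative; keep [-2.25, -2.125]
x = -2.1875 gives p = 0.2305, positive; keep [-2.1875, -2.125]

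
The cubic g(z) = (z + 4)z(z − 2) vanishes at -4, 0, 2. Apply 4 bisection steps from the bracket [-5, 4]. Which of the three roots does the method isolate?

-4

m = -0.5, g(m) = 4.375 (+); new bracket [-5, -0.5]
m = -2.75, g(m) = 16.328125 (+); new bracket [-5, -2.75]
m = -3.875, g(m) = 2.845703 (+); new bracket [-5, -3.875]
m = -4.4375, g(m) = -12.4978 (−); new bracket [-4.4375, -3.875]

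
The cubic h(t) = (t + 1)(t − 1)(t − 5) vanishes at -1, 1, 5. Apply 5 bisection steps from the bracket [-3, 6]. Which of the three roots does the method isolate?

5

midpoint 1.5: h = -4.375 < 0 → [1.5, 6]
midpoint 3.75: h = -16.328125 < 0 → [3.75, 6]
midpoint 4.875: h = -2.845703 < 0 → [4.875, 6]
midpoint 5.4375: h = 12.4978 > 0 → [4.875, 5.4375]
midpoint 5.15625: h = 3.998 > 0 → [4.875, 5.15625]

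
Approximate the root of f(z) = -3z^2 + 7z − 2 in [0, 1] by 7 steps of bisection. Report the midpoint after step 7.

f(0.5) = 0.75 > 0, so the root lies in [0, 0.5]
f(0.25) = -0.4375 < 0, so the root lies in [0.25, 0.5]
f(0.375) = 0.203125 > 0, so the root lies in [0.25, 0.375]
f(0.3125) = -0.1055 < 0, so the root lies in [0.3125, 0.375]
f(0.34375) = 0.0518 > 0, so the root lies in [0.3125, 0.34375]
f(0.328125) = -0.0261 < 0, so the root lies in [0.328125, 0.34375]
f(0.3359375) = 0.013 > 0, so the root lies in [0.328125, 0.3359375]

0.3359375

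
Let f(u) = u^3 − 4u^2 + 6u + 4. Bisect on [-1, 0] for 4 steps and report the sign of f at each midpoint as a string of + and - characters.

m = -0.5, f(m) = -0.125 (−); new bracket [-0.5, 0]
m = -0.25, f(m) = 2.234375 (+); new bracket [-0.5, -0.25]
m = -0.375, f(m) = 1.134766 (+); new bracket [-0.5, -0.375]
m = -0.4375, f(m) = 0.5256 (+); new bracket [-0.5, -0.4375]

-+++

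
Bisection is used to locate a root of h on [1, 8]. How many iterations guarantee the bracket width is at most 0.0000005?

Width after n steps is 7/2^n. Need 2^n ≥ 7/0.0000005 = 14000000.
2^23 = 8388608 < 14000000 ≤ 2^24 = 16777216, so n = 24.

24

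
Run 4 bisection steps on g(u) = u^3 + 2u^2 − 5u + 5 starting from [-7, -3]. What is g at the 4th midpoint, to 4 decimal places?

midpoint -5: g = -45 < 0 → [-5, -3]
midpoint -4: g = -7 < 0 → [-4, -3]
midpoint -3.5: g = 4.125 > 0 → [-4, -3.5]
midpoint -3.75: g = -0.8594 < 0 → [-3.75, -3.5]

-0.8594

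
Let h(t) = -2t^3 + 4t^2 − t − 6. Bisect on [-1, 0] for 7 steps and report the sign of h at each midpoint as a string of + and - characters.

---+---

midpoint -0.5: h = -4.25 < 0 → [-1, -0.5]
midpoint -0.75: h = -2.15625 < 0 → [-1, -0.75]
midpoint -0.875: h = -0.722656 < 0 → [-1, -0.875]
midpoint -0.9375: h = 0.1011 > 0 → [-0.9375, -0.875]
midpoint -0.90625: h = -0.32 < 0 → [-0.9375, -0.90625]
midpoint -0.921875: h = -0.1118 < 0 → [-0.9375, -0.921875]
midpoint -0.9296875: h = -0.0059 < 0 → [-0.9375, -0.9296875]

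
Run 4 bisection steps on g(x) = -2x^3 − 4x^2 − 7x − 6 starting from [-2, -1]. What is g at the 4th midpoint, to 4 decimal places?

0.0210

midpoint -1.5: g = 2.25 > 0 → [-1.5, -1]
midpoint -1.25: g = 0.40625 > 0 → [-1.25, -1]
midpoint -1.125: g = -0.339844 < 0 → [-1.25, -1.125]
midpoint -1.1875: g = 0.021 > 0 → [-1.1875, -1.125]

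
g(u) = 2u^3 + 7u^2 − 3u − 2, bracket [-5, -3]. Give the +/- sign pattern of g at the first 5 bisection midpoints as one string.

g(-4) = -6 < 0, so the root lies in [-4, -3]
g(-3.5) = 8.5 > 0, so the root lies in [-4, -3.5]
g(-3.75) = 2.21875 > 0, so the root lies in [-4, -3.75]
g(-3.875) = -1.6367 < 0, so the root lies in [-3.875, -3.75]
g(-3.8125) = 0.353 > 0, so the root lies in [-3.875, -3.8125]

-++-+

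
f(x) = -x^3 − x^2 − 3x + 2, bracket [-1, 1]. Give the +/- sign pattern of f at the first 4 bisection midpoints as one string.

++--

x = 0 gives f = 2, positive; keep [0, 1]
x = 0.5 gives f = 0.125, positive; keep [0.5, 1]
x = 0.75 gives f = -1.234375, negative; keep [0.5, 0.75]
x = 0.625 gives f = -0.5098, negative; keep [0.5, 0.625]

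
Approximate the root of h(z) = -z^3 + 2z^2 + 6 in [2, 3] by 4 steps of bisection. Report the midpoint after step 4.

h(2.5) = 2.875 > 0, so the root lies in [2.5, 3]
h(2.75) = 0.328125 > 0, so the root lies in [2.75, 3]
h(2.875) = -1.232422 < 0, so the root lies in [2.75, 2.875]
h(2.8125) = -0.427 < 0, so the root lies in [2.75, 2.8125]

2.8125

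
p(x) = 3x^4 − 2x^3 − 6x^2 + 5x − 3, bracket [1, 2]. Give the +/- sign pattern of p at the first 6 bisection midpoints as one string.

-+++-+

midpoint 1.5: p = -0.5625 < 0 → [1.5, 2]
midpoint 1.75: p = 4.792969 > 0 → [1.5, 1.75]
midpoint 1.625: p = 1.61792 > 0 → [1.5, 1.625]
midpoint 1.5625: p = 0.4161 > 0 → [1.5, 1.5625]
midpoint 1.53125: p = -0.0996 < 0 → [1.53125, 1.5625]
midpoint 1.546875: p = 0.1514 > 0 → [1.53125, 1.546875]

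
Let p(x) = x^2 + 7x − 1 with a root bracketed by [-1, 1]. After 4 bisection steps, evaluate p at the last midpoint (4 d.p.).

midpoint 0: p = -1 < 0 → [0, 1]
midpoint 0.5: p = 2.75 > 0 → [0, 0.5]
midpoint 0.25: p = 0.8125 > 0 → [0, 0.25]
midpoint 0.125: p = -0.1094 < 0 → [0.125, 0.25]

-0.1094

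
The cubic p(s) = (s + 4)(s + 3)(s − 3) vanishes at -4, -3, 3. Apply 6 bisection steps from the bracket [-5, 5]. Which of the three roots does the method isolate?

s = 0 gives p = -36, negative; keep [0, 5]
s = 2.5 gives p = -17.875, negative; keep [2.5, 5]
s = 3.75 gives p = 39.234375, positive; keep [2.5, 3.75]
s = 3.125 gives p = 5.4551, positive; keep [2.5, 3.125]
s = 2.8125 gives p = -7.4246, negative; keep [2.8125, 3.125]
s = 2.96875 gives p = -1.2998, negative; keep [2.96875, 3.125]

3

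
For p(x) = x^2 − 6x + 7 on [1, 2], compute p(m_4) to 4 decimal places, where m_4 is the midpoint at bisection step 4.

p(1.5) = 0.25 > 0, so the root lies in [1.5, 2]
p(1.75) = -0.4375 < 0, so the root lies in [1.5, 1.75]
p(1.625) = -0.109375 < 0, so the root lies in [1.5, 1.625]
p(1.5625) = 0.0664 > 0, so the root lies in [1.5625, 1.625]

0.0664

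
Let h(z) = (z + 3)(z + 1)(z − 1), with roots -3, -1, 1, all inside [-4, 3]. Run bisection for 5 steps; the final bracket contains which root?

1

z = -0.5 gives h = -1.875, negative; keep [-0.5, 3]
z = 1.25 gives h = 2.390625, positive; keep [-0.5, 1.25]
z = 0.375 gives h = -2.900391, negative; keep [0.375, 1.25]
z = 0.8125 gives h = -1.2957, negative; keep [0.8125, 1.25]
z = 1.03125 gives h = 0.2559, positive; keep [0.8125, 1.03125]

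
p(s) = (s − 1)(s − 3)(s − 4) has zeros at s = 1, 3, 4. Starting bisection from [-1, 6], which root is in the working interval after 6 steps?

1

p(2.5) = 1.125 > 0, so the root lies in [-1, 2.5]
p(0.75) = -1.828125 < 0, so the root lies in [0.75, 2.5]
p(1.625) = 2.041016 > 0, so the root lies in [0.75, 1.625]
p(1.1875) = 0.9558 > 0, so the root lies in [0.75, 1.1875]
p(0.96875) = -0.1924 < 0, so the root lies in [0.96875, 1.1875]
p(1.078125) = 0.4387 > 0, so the root lies in [0.96875, 1.078125]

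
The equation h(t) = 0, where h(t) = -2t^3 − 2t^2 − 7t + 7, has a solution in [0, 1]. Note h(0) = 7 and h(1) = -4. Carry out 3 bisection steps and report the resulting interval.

[0.625, 0.75]

m = 0.5, h(m) = 2.75 (+); new bracket [0.5, 1]
m = 0.75, h(m) = -0.21875 (−); new bracket [0.5, 0.75]
m = 0.625, h(m) = 1.355469 (+); new bracket [0.625, 0.75]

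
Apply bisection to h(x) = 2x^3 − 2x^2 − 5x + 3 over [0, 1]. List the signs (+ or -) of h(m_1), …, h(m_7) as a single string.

x = 0.5 gives h = 0.25, positive; keep [0.5, 1]
x = 0.75 gives h = -1.03125, negative; keep [0.5, 0.75]
x = 0.625 gives h = -0.417969, negative; keep [0.5, 0.625]
x = 0.5625 gives h = -0.0894, negative; keep [0.5, 0.5625]
x = 0.53125 gives h = 0.0792, positive; keep [0.53125, 0.5625]
x = 0.546875 gives h = -0.0054, negative; keep [0.53125, 0.546875]
x = 0.5390625 gives h = 0.0368, positive; keep [0.5390625, 0.546875]

+---+-+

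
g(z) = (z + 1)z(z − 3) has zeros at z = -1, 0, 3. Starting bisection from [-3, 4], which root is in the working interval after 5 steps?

3

midpoint 0.5: g = -1.875 < 0 → [0.5, 4]
midpoint 2.25: g = -5.484375 < 0 → [2.25, 4]
midpoint 3.125: g = 1.611328 > 0 → [2.25, 3.125]
midpoint 2.6875: g = -3.0969 < 0 → [2.6875, 3.125]
midpoint 2.90625: g = -1.0643 < 0 → [2.90625, 3.125]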